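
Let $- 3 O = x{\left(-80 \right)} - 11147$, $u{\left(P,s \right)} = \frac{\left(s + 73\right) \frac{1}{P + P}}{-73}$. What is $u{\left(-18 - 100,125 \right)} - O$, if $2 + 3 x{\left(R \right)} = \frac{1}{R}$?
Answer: $- \frac{11523088747}{3101040} \approx -3715.9$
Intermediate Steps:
$x{\left(R \right)} = - \frac{2}{3} + \frac{1}{3 R}$
$u{\left(P,s \right)} = - \frac{73 + s}{146 P}$ ($u{\left(P,s \right)} = \frac{73 + s}{2 P} \left(- \frac{1}{73}\right) = - \frac{73 + s}{146 P}$)
$O = \frac{2675441}{720}$ ($O = - \frac{\frac{1 - -160}{3 \left(-80\right)} - 11147}{3} = - \frac{\frac{1}{3} \left(- \frac{1}{80}\right) \left(1 + 160\right) - 11147}{3} = - \frac{\frac{1}{3} \left(- \frac{1}{80}\right) 161 - 11147}{3} = - \frac{- \frac{161}{240} - 11147}{3} = \left(- \frac{1}{3}\right) \left(- \frac{2675441}{240}\right) = \frac{2675441}{720} \approx 3715.9$)
$u{\left(-18 - 100,125 \right)} - O = \frac{-73 - 125}{146 \left(-18 - 100\right)} - \frac{2675441}{720} = \frac{-73 - 125}{146 \left(-118\right)} - \frac{2675441}{720} = \frac{1}{146} \left(- \frac{1}{118}\right) \left(-198\right) - \frac{2675441}{720} = \frac{99}{8614} - \frac{2675441}{720} = - \frac{11523088747}{3101040}$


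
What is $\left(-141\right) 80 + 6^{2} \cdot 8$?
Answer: $-10992$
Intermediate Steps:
$\left(-141\right) 80 + 6^{2} \cdot 8 = -11280 + 36 \cdot 8 = -11280 + 288 = -10992$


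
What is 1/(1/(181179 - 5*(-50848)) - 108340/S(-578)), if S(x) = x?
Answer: 125836091/23586647519 ≈ 0.0053351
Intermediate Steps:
1/(1/(181179 - 5*(-50848)) - 108340/S(-578)) = 1/(1/(181179 - 5*(-50848)) - 108340/(-578)) = 1/(1/(181179 + 254240) - 108340*(-1/578)) = 1/(1/435419 + 54170/289) = 1/(23586647519/125836091) = 125836091/23586647519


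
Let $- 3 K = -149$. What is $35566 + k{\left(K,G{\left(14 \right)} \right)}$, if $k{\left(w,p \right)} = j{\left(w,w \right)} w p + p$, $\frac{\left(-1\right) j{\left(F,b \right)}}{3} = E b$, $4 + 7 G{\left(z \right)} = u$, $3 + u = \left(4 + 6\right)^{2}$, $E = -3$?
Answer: $\frac{2313748}{7} \approx 3.3054 \cdot 10^{5}$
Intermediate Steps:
$u = 97$ ($u = -3 + \left(4 + 6\right)^{2} = -3 + 10^{2} = -3 + 100 = 97$)
$K = \frac{149}{3}$ ($K = \left(- \frac{1}{3}\right) \left(-149\right) = \frac{149}{3} \approx 49.667$)
$G{\left(z \right)} = \frac{93}{7}$ ($G{\left(z \right)} = - \frac{4}{7} + \frac{1}{7} \cdot 97 = - \frac{4}{7} + \frac{97}{7} = \frac{93}{7}$)
$j{\left(F,b \right)} = 9 b$ ($j{\left(F,b \right)} = - 3 \left(- 3 b\right) = 9 b$)
$k{\left(w,p \right)} = p + 9 p w^{2}$ ($k{\left(w,p \right)} = 9 w w p + p = 9 w^{2} p + p = 9 p w^{2} + p = p + 9 p w^{2}$)
$35566 + k{\left(K,G{\left(14 \right)} \right)} = 35566 + \frac{93 \left(1 + 9 \left(\frac{149}{3}\right)^{2}\right)}{7} = 35566 + \frac{93 \left(1 + 9 \cdot \frac{22201}{9}\right)}{7} = 35566 + \frac{93 \left(1 + 22201\right)}{7} = 35566 + \frac{93}{7} \cdot 22202 = 35566 + \frac{2064786}{7} = \frac{2313748}{7}$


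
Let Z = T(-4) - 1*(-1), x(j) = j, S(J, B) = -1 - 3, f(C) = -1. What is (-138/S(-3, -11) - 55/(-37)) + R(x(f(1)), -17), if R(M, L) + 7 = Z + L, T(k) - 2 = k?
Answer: 813/74 ≈ 10.986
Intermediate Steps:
S(J, B) = -4
T(k) = 2 + k
Z = -1 (Z = (2 - 4) - 1*(-1) = -2 + 1 = -1)
R(M, L) = -8 + L (R(M, L) = -7 + (-1 + L) = -8 + L)
(-138/S(-3, -11) - 55/(-37)) + R(x(f(1)), -17) = (-138/(-4) - 55/(-37)) + (-8 - 17) = (-138*(-¼) - 55*(-1/37)) - 25 = (69/2 + 55/37) - 25 = 2663/74 - 25 = 813/74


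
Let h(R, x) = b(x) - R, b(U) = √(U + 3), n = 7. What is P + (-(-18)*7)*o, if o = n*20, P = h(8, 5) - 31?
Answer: 17601 + 2*√2 ≈ 17604.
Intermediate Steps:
b(U) = √(3 + U)
h(R, x) = √(3 + x) - R
P = -39 + 2*√2 (P = (√(3 + 5) - 1*8) - 31 = (√8 - 8) - 31 = (2*√2 - 8) - 31 = (-8 + 2*√2) - 31 = -39 + 2*√2 ≈ -36.172)
o = 140 (o = 7*20 = 140)
P + (-(-18)*7)*o = (-39 + 2*√2) - (-18)*7*140 = (-39 + 2*√2) - 6*(-21)*140 = (-39 + 2*√2) + 126*140 = (-39 + 2*√2) + 17640 = 17601 + 2*√2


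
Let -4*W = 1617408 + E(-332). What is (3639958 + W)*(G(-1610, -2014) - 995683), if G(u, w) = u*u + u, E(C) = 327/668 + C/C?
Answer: 13787964899135259/2672 ≈ 5.1602e+12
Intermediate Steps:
E(C) = 995/668 (E(C) = 327*(1/668) + 1 = 327/668 + 1 = 995/668)
G(u, w) = u + u² (G(u, w) = u² + u = u + u²)
W = -1080429539/2672 (W = -(1617408 + 995/668)/4 = -¼*1080429539/668 = -1080429539/2672 ≈ -4.0435e+5)
(3639958 + W)*(G(-1610, -2014) - 995683) = (3639958 - 1080429539/2672)*(-1610*(1 - 1610) - 995683) = 8645538237*(-1610*(-1609) - 995683)/2672 = 8645538237*(2590490 - 995683)/2672 = (8645538237/2672)*1594807 = 13787964899135259/2672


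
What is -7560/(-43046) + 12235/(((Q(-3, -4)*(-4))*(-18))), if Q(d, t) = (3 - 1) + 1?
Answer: 264150385/4648968 ≈ 56.819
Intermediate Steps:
Q(d, t) = 3 (Q(d, t) = 2 + 1 = 3)
-7560/(-43046) + 12235/(((Q(-3, -4)*(-4))*(-18))) = -7560/(-43046) + 12235/(((3*(-4))*(-18))) = -7560*(-1/43046) + 12235/((-12*(-18))) = 3780/21523 + 12235/216 = 264150385/4648968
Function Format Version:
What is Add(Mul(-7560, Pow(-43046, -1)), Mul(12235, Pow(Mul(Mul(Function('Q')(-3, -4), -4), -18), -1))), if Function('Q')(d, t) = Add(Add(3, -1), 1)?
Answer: Rational(264150385, 4648968) ≈ 56.819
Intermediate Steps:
Function('Q')(d, t) = 3 (Function('Q')(d, t) = Add(2, 1) = 3)
Add(Mul(-7560, Pow(-43046, -1)), Mul(12235, Pow(Mul(Mul(Function('Q')(-3, -4), -4), -18), -1))) = Add(Mul(-7560, Pow(-43046, -1)), Mul(12235, Pow(Mul(Mul(3, -4), -18), -1))) = Add(Mul(-7560, Rational(-1, 43046)), Mul(12235, Pow(Mul(-12, -18), -1))) = Add(Rational(3780, 21523), Mul(12235, Pow(216, -1))) = Add(Rational(3780, 21523), Mul(12235, Rational(1, 216))) = Add(Rational(3780, 21523), Rational(12235, 216)) = Rational(264150385, 4648968)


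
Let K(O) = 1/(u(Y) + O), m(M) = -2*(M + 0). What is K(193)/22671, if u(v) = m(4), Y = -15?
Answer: 1/4194135 ≈ 2.3843e-7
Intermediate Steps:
m(M) = -2*M
u(v) = -8 (u(v) = -2*4 = -8)
K(O) = 1/(-8 + O)
K(193)/22671 = 1/((-8 + 193)*22671) = (1/22671)/185 = (1/185)*(1/22671) = 1/4194135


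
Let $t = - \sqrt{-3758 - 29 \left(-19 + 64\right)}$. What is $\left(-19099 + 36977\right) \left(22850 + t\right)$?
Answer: $408512300 - 17878 i \sqrt{5063} \approx 4.0851 \cdot 10^{8} - 1.2721 \cdot 10^{6} i$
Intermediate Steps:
$t = - i \sqrt{5063}$ ($t = - \sqrt{-3758 - 1305} = - \sqrt{-5063} = - i \sqrt{5063} \approx - 71.155 i$)
$\left(-19099 + 36977\right) \left(22850 + t\right) = \left(-19099 + 36977\right) \left(22850 - i \sqrt{5063}\right) = 17878 \left(22850 - i \sqrt{5063}\right) = 408512300 - 17878 i \sqrt{5063}$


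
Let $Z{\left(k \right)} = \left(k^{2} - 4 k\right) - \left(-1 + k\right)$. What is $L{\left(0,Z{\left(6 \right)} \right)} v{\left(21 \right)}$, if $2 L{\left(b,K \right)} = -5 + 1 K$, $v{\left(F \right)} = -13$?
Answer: $-13$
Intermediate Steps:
$Z{\left(k \right)} = 1 + k^{2} - 5 k$
$L{\left(b,K \right)} = - \frac{5}{2} + \frac{K}{2}$ ($L{\left(b,K \right)} = \frac{-5 + 1 K}{2} = \frac{-5 + K}{2} = - \frac{5}{2} + \frac{K}{2}$)
$L{\left(0,Z{\left(6 \right)} \right)} v{\left(21 \right)} = \left(- \frac{5}{2} + \frac{1 + 6^{2} - 30}{2}\right) \left(-13\right) = \left(- \frac{5}{2} + \frac{1 + 36 - 30}{2}\right) \left(-13\right) = \left(- \frac{5}{2} + \frac{1}{2} \cdot 7\right) \left(-13\right) = \left(- \frac{5}{2} + \frac{7}{2}\right) \left(-13\right) = 1 \left(-13\right) = -13$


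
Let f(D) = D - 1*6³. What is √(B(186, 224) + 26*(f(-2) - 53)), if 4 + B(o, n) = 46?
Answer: 2*I*√1751 ≈ 83.69*I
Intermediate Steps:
B(o, n) = 42 (B(o, n) = -4 + 46 = 42)
f(D) = -216 + D (f(D) = D - 1*216 = D - 216 = -216 + D)
√(B(186, 224) + 26*(f(-2) - 53)) = √(42 + 26*((-216 - 2) - 53)) = √(42 + 26*(-218 - 53)) = √(42 + 26*(-271)) = √(42 - 7046) = √(-7004) = 2*I*√1751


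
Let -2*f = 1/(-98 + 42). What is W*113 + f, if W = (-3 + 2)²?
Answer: 12657/112 ≈ 113.01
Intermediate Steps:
W = 1 (W = (-1)² = 1)
f = 1/112 (f = -1/(2*(-98 + 42)) = -½/(-56) = -½*(-1/56) = 1/112 ≈ 0.0089286)
W*113 + f = 1*113 + 1/112 = 113 + 1/112 = 12657/112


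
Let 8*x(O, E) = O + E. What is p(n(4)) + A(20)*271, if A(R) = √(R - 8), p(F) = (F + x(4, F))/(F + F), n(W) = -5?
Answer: 41/80 + 542*√3 ≈ 939.28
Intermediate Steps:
x(O, E) = E/8 + O/8 (x(O, E) = (O + E)/8 = (E + O)/8 = E/8 + O/8)
p(F) = (½ + 9*F/8)/(2*F) (p(F) = (F + (F/8 + (⅛)*4))/(F + F) = (F + (F/8 + ½))/((2*F)) = (F + (½ + F/8))*(1/(2*F)) = (½ + 9*F/8)*(1/(2*F)) = (½ + 9*F/8)/(2*F))
A(R) = √(-8 + R)
p(n(4)) + A(20)*271 = (1/16)*(4 + 9*(-5))/(-5) + √(-8 + 20)*271 = (1/16)*(-⅕)*(4 - 45) + √12*271 = (1/16)*(-⅕)*(-41) + (2*√3)*271 = 41/80 + 542*√3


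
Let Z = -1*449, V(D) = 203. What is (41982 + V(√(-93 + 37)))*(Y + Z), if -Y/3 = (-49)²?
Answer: -322799620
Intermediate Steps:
Y = -7203 (Y = -3*(-49)² = -3*2401 = -7203)
Z = -449
(41982 + V(√(-93 + 37)))*(Y + Z) = (41982 + 203)*(-7203 - 449) = 42185*(-7652) = -322799620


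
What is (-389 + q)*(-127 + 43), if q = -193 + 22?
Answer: 47040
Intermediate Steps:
q = -171
(-389 + q)*(-127 + 43) = (-389 - 171)*(-127 + 43) = -560*(-84) = 47040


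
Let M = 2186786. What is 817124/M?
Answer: 58366/156199 ≈ 0.37366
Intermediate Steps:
817124/M = 817124/2186786 = 817124*(1/2186786) = 58366/156199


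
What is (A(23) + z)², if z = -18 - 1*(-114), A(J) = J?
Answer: 14161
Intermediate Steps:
z = 96 (z = -18 + 114 = 96)
(A(23) + z)² = (23 + 96)² = 119² = 14161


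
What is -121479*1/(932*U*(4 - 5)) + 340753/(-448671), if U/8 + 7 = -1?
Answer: -74829339353/26762327808 ≈ -2.7961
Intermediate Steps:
U = -64 (U = -56 + 8*(-1) = -56 - 8 = -64)
-121479*1/(932*U*(4 - 5)) + 340753/(-448671) = -121479*(-1/(59648*(4 - 5))) + 340753/(-448671) = -121479/(-1*(-64)*932) + 340753*(-1/448671) = -121479/(64*932) - 340753/448671 = -121479/59648 - 340753/448671 = -74829339353/26762327808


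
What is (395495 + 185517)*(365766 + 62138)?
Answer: 248617358848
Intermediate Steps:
(395495 + 185517)*(365766 + 62138) = 581012*427904 = 248617358848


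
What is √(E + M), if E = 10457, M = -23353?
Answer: 4*I*√806 ≈ 113.56*I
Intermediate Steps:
√(E + M) = √(10457 - 23353) = √(-12896) = 4*I*√806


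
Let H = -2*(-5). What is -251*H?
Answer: -2510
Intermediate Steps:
H = 10
-251*H = -251*10 = -2510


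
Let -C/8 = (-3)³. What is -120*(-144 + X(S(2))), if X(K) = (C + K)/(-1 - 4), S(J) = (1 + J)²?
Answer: 22680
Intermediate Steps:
C = 216 (C = -8*(-3)³ = -8*(-27) = 216)
X(K) = -216/5 - K/5 (X(K) = (216 + K)/(-1 - 4) = (216 + K)/(-5) = (216 + K)*(-⅕) = -216/5 - K/5)
-120*(-144 + X(S(2))) = -120*(-144 + (-216/5 - (1 + 2)²/5)) = -120*(-144 + (-216/5 - ⅕*3²)) = -120*(-144 + (-216/5 - ⅕*9)) = -120*(-144 + (-216/5 - 9/5)) = -120*(-144 - 45) = -120*(-189) = 22680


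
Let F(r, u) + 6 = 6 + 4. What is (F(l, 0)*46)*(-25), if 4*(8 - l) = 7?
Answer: -4600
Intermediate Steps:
l = 25/4 (l = 8 - ¼*7 = 8 - 7/4 = 25/4 ≈ 6.2500)
F(r, u) = 4 (F(r, u) = -6 + (6 + 4) = -6 + 10 = 4)
(F(l, 0)*46)*(-25) = (4*46)*(-25) = 184*(-25) = -4600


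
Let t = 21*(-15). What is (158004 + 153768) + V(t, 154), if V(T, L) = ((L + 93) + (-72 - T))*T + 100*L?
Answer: 172822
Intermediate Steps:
t = -315
V(T, L) = 100*L + T*(21 + L - T) (V(T, L) = ((93 + L) + (-72 - T))*T + 100*L = (21 + L - T)*T + 100*L = T*(21 + L - T) + 100*L = 100*L + T*(21 + L - T))
(158004 + 153768) + V(t, 154) = (158004 + 153768) + (-1*(-315)² + 21*(-315) + 100*154 + 154*(-315)) = 311772 + (-1*99225 - 6615 + 15400 - 48510) = 311772 + (-99225 - 6615 + 15400 - 48510) = 311772 - 138950 = 172822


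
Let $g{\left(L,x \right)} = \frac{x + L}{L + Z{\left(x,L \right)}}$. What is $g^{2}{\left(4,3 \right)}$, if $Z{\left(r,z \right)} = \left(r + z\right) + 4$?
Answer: $\frac{49}{225} \approx 0.21778$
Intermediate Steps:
$Z{\left(r,z \right)} = 4 + r + z$
$g{\left(L,x \right)} = \frac{L + x}{4 + x + 2 L}$ ($g{\left(L,x \right)} = \frac{x + L}{L + \left(4 + x + L\right)} = \frac{L + x}{L + \left(4 + L + x\right)} = \frac{L + x}{4 + x + 2 L}$)
$g^{2}{\left(4,3 \right)} = \left(\frac{4 + 3}{4 + 3 + 2 \cdot 4}\right)^{2} = \left(\frac{1}{4 + 3 + 8} \cdot 7\right)^{2} = \left(\frac{1}{15} \cdot 7\right)^{2} = \left(\frac{7}{15}\right)^{2} = \frac{49}{225}$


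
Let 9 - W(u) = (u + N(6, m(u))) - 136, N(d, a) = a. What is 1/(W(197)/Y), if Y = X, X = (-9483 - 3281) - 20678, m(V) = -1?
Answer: 33442/51 ≈ 655.73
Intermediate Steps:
X = -33442 (X = -12764 - 20678 = -33442)
Y = -33442
W(u) = 146 - u (W(u) = 9 - ((u - 1) - 136) = 9 - ((-1 + u) - 136) = 9 - (-137 + u) = 9 + (137 - u) = 146 - u)
1/(W(197)/Y) = 1/((146 - 1*197)/(-33442)) = 1/((146 - 197)*(-1/33442)) = 1/(-51*(-1/33442)) = 1/(51/33442) = 33442/51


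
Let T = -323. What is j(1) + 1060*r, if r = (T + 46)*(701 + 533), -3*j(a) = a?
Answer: -1086981241/3 ≈ -3.6233e+8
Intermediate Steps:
j(a) = -a/3
r = -341818 (r = (-323 + 46)*(701 + 533) = -277*1234 = -341818)
j(1) + 1060*r = -⅓*1 + 1060*(-341818) = -⅓ - 362327080 = -1086981241/3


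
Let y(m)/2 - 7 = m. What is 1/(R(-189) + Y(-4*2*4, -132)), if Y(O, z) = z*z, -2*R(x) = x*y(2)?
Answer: 1/19125 ≈ 5.2288e-5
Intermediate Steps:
y(m) = 14 + 2*m
R(x) = -9*x (R(x) = -x*(14 + 2*2)/2 = -x*(14 + 4)/2 = -x*18/2 = -9*x)
Y(O, z) = z**2
1/(R(-189) + Y(-4*2*4, -132)) = 1/(-9*(-189) + (-132)**2) = 1/(1701 + 17424) = 1/19125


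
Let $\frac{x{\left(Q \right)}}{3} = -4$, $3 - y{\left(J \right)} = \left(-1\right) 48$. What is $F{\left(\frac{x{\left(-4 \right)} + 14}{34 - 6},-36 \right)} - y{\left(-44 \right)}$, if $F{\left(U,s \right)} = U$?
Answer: $- \frac{713}{14} \approx -50.929$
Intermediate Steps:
$y{\left(J \right)} = 51$ ($y{\left(J \right)} = 3 - \left(-1\right) 48 = 3 - -48 = 3 + 48 = 51$)
$x{\left(Q \right)} = -12$ ($x{\left(Q \right)} = 3 \left(-4\right) = -12$)
$F{\left(\frac{x{\left(-4 \right)} + 14}{34 - 6},-36 \right)} - y{\left(-44 \right)} = \frac{-12 + 14}{34 - 6} - 51 = \frac{2}{28} - 51 = 2 \cdot \frac{1}{28} - 51 = \frac{1}{14} - 51 = - \frac{713}{14}$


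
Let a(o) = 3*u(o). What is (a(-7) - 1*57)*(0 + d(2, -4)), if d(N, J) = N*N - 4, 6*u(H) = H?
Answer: 0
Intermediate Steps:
u(H) = H/6
a(o) = o/2 (a(o) = 3*(o/6) = o/2)
d(N, J) = -4 + N² (d(N, J) = N² - 4 = -4 + N²)
(a(-7) - 1*57)*(0 + d(2, -4)) = ((½)*(-7) - 1*57)*(0 + (-4 + 2²)) = (-7/2 - 57)*(0 + (-4 + 4)) = -121*(0 + 0)/2 = -121/2*0 = 0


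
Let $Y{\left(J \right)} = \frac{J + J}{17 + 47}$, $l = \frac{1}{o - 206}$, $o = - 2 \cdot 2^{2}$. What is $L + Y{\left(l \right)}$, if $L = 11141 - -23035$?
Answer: $\frac{234037247}{6848} \approx 34176.0$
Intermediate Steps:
$o = -8$ ($o = \left(-2\right) 4 = -8$)
$L = 34176$ ($L = 11141 + 23035 = 34176$)
$l = - \frac{1}{214}$ ($l = \frac{1}{-8 - 206} = \frac{1}{-214} = - \frac{1}{214} \approx -0.0046729$)
$Y{\left(J \right)} = \frac{J}{32}$ ($Y{\left(J \right)} = \frac{2 J}{64} = 2 J \frac{1}{64} = \frac{J}{32}$)
$L + Y{\left(l \right)} = 34176 + \frac{1}{32} \left(- \frac{1}{214}\right) = 34176 - \frac{1}{6848} = \frac{234037247}{6848}$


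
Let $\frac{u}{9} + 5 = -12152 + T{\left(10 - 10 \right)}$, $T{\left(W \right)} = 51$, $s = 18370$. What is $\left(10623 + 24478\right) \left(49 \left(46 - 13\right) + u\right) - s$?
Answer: $-3767654407$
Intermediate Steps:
$u = -108954$ ($u = -45 + 9 \left(-12152 + 51\right) = -45 + 9 \left(-12101\right) = -45 - 108909 = -108954$)
$\left(10623 + 24478\right) \left(49 \left(46 - 13\right) + u\right) - s = \left(10623 + 24478\right) \left(49 \left(46 - 13\right) - 108954\right) - 18370 = 35101 \left(49 \cdot 33 - 108954\right) - 18370 = 35101 \left(1617 - 108954\right) - 18370 = 35101 \left(-107337\right) - 18370 = -3767636037 - 18370 = -3767654407$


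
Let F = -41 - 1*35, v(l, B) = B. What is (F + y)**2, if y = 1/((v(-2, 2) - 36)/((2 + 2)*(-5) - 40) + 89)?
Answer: 41690289124/7219969 ≈ 5774.3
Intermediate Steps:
y = 30/2687 (y = 1/((2 - 36)/((2 + 2)*(-5) - 40) + 89) = 1/(-34/(4*(-5) - 40) + 89) = 1/(-34/(-20 - 40) + 89) = 1/(-34/(-60) + 89) = 1/(-34*(-1/60) + 89) = 1/(17/30 + 89) = 1/(2687/30) = 30/2687 ≈ 0.011165)
F = -76 (F = -41 - 35 = -76)
(F + y)**2 = (-76 + 30/2687)**2 = (-204182/2687)**2 = 41690289124/7219969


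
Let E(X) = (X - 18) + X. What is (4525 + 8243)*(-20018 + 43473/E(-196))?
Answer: -52673445552/205 ≈ -2.5694e+8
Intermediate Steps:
E(X) = -18 + 2*X (E(X) = (-18 + X) + X = -18 + 2*X)
(4525 + 8243)*(-20018 + 43473/E(-196)) = (4525 + 8243)*(-20018 + 43473/(-18 + 2*(-196))) = 12768*(-20018 + 43473/(-18 - 392)) = 12768*(-20018 + 43473/(-410)) = 12768*(-20018 + 43473*(-1/410)) = 12768*(-20018 - 43473/410) = 12768*(-8250853/410) = -52673445552/205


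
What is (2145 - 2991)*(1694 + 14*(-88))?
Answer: -390852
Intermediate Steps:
(2145 - 2991)*(1694 + 14*(-88)) = -846*(1694 - 1232) = -846*462 = -390852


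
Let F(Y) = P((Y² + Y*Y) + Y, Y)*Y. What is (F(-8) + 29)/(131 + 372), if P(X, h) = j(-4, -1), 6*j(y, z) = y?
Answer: 103/1509 ≈ 0.068257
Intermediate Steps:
j(y, z) = y/6
P(X, h) = -⅔ (P(X, h) = (⅙)*(-4) = -⅔)
F(Y) = -2*Y/3
(F(-8) + 29)/(131 + 372) = (-⅔*(-8) + 29)/(131 + 372) = (16/3 + 29)/503 = (103/3)*(1/503) = 103/1509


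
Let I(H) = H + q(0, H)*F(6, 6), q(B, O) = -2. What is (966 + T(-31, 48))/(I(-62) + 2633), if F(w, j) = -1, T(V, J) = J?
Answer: 1014/2573 ≈ 0.39409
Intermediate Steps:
I(H) = 2 + H (I(H) = H - 2*(-1) = H + 2 = 2 + H)
(966 + T(-31, 48))/(I(-62) + 2633) = (966 + 48)/((2 - 62) + 2633) = 1014/(-60 + 2633) = 1014/2573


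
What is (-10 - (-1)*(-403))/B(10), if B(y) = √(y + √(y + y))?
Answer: -413*√2/(2*√(5 + √5)) ≈ -108.56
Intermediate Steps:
B(y) = √(y + √2*√y) (B(y) = √(y + √(2*y)) = √(y + √2*√y))
(-10 - (-1)*(-403))/B(10) = (-10 - (-1)*(-403))/(√(10 + √2*√10)) = (-10 - 1*403)/(√(10 + 2*√5)) = (-10 - 403)/√(10 + 2*√5) = -413/√(10 + 2*√5)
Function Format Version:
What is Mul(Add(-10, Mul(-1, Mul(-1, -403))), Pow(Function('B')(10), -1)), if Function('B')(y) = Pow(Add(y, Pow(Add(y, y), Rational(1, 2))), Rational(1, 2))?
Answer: Mul(Rational(-413, 2), Pow(2, Rational(1, 2)), Pow(Add(5, Pow(5, Rational(1, 2))), Rational(-1, 2))) ≈ -108.56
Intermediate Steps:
Function('B')(y) = Pow(Add(y, Mul(Pow(2, Rational(1, 2)), Pow(y, Rational(1, 2)))), Rational(1, 2)) (Function('B')(y) = Pow(Add(y, Pow(Mul(2, y), Rational(1, 2))), Rational(1, 2)) = Pow(Add(y, Mul(Pow(2, Rational(1, 2)), Pow(y, Rational(1, 2)))), Rational(1, 2)))
Mul(Add(-10, Mul(-1, Mul(-1, -403))), Pow(Function('B')(10), -1)) = Mul(Add(-10, Mul(-1, Mul(-1, -403))), Pow(Pow(Add(10, Mul(Pow(2, Rational(1, 2)), Pow(10, Rational(1, 2)))), Rational(1, 2)), -1)) = Mul(Add(-10, Mul(-1, 403)), Pow(Pow(Add(10, Mul(2, Pow(5, Rational(1, 2)))), Rational(1, 2)), -1)) = Mul(Add(-10, -403), Pow(Add(10, Mul(2, Pow(5, Rational(1, 2)))), Rational(-1, 2))) = Mul(-413, Pow(Add(10, Mul(2, Pow(5, Rational(1, 2)))), Rational(-1, 2)))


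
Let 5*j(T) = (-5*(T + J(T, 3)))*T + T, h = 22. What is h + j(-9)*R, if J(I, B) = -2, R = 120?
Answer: -12074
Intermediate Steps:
j(T) = T/5 + T*(10 - 5*T)/5 (j(T) = ((-5*(T - 2))*T + T)/5 = ((-5*(-2 + T))*T + T)/5 = ((10 - 5*T)*T + T)/5 = (T*(10 - 5*T) + T)/5 = (T + T*(10 - 5*T))/5 = T/5 + T*(10 - 5*T)/5)
h + j(-9)*R = 22 + ((⅕)*(-9)*(11 - 5*(-9)))*120 = 22 + ((⅕)*(-9)*(11 + 45))*120 = 22 + ((⅕)*(-9)*56)*120 = 22 - 504/5*120 = 22 - 12096 = -12074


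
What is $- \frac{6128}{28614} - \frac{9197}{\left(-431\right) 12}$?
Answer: $\frac{38578157}{24665268} \approx 1.5641$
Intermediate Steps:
$- \frac{6128}{28614} - \frac{9197}{\left(-431\right) 12} = \left(-6128\right) \frac{1}{28614} - \frac{9197}{-5172} = - \frac{3064}{14307} - - \frac{9197}{5172} = - \frac{3064}{14307} + \frac{9197}{5172} = \frac{38578157}{24665268}$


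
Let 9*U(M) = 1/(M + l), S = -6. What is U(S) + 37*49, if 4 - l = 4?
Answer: 97901/54 ≈ 1813.0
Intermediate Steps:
l = 0 (l = 4 - 1*4 = 4 - 4 = 0)
U(M) = 1/(9*M) (U(M) = 1/(9*(M + 0)) = 1/(9*M))
U(S) + 37*49 = (⅑)/(-6) + 37*49 = (⅑)*(-⅙) + 1813 = -1/54 + 1813 = 97901/54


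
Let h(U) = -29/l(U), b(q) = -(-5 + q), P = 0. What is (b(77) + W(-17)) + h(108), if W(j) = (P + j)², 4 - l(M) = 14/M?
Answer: 43787/209 ≈ 209.51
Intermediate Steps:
l(M) = 4 - 14/M
b(q) = 5 - q
h(U) = -29/(4 - 14/U)
W(j) = j² (W(j) = (0 + j)² = j²)
(b(77) + W(-17)) + h(108) = ((5 - 1*77) + (-17)²) - 29*108/(-14 + 4*108) = ((5 - 77) + 289) - 29*108/(-14 + 432) = (-72 + 289) - 29*108/418 = 217 - 29*108*1/418 = 217 - 1566/209 = 43787/209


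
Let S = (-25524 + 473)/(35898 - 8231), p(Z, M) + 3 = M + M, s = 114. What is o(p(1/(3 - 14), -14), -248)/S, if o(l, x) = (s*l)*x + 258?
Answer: -24255382230/25051 ≈ -9.6824e+5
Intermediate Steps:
p(Z, M) = -3 + 2*M (p(Z, M) = -3 + (M + M) = -3 + 2*M)
o(l, x) = 258 + 114*l*x (o(l, x) = (114*l)*x + 258 = 114*l*x + 258 = 258 + 114*l*x)
S = -25051/27667 ≈ -0.90545
o(p(1/(3 - 14), -14), -248)/S = (258 + 114*(-3 + 2*(-14))*(-248))/(-25051/27667) = (258 + 114*(-3 - 28)*(-248))*(-27667/25051) = (258 + 114*(-31)*(-248))*(-27667/25051) = (258 + 876432)*(-27667/25051) = 876690*(-27667/25051) = -24255382230/25051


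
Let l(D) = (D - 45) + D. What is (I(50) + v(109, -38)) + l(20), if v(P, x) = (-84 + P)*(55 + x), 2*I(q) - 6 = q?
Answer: 448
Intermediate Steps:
I(q) = 3 + q/2
l(D) = -45 + 2*D (l(D) = (-45 + D) + D = -45 + 2*D)
(I(50) + v(109, -38)) + l(20) = ((3 + (½)*50) + (-4620 - 84*(-38) + 55*109 + 109*(-38))) + (-45 + 2*20) = ((3 + 25) + (-4620 + 3192 + 5995 - 4142)) + (-45 + 40) = (28 + 425) - 5 = 453 - 5 = 448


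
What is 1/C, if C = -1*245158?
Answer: -1/245158 ≈ -4.0790e-6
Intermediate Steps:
C = -245158
1/C = 1/(-245158) = -1/245158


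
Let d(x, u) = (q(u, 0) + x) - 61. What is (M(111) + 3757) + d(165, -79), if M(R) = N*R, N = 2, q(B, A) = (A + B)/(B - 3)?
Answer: 334885/82 ≈ 4084.0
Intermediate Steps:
q(B, A) = (A + B)/(-3 + B)
M(R) = 2*R
d(x, u) = -61 + x + u/(-3 + u) (d(x, u) = ((0 + u)/(-3 + u) + x) - 61 = (u/(-3 + u) + x) - 61 = (x + u/(-3 + u)) - 61 = -61 + x + u/(-3 + u))
(M(111) + 3757) + d(165, -79) = (2*111 + 3757) + (-79 + (-61 + 165)*(-3 - 79))/(-3 - 79) = (222 + 3757) + (-79 + 104*(-82))/(-82) = 3979 - (-79 - 8528)/82 = 3979 - 1/82*(-8607) = 3979 + 8607/82 = 334885/82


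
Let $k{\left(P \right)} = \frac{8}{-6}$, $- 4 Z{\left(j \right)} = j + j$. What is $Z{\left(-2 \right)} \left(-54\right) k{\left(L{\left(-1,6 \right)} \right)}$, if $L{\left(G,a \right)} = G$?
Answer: $72$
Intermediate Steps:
$Z{\left(j \right)} = - \frac{j}{2}$ ($Z{\left(j \right)} = - \frac{j + j}{4} = - \frac{2 j}{4} = - \frac{j}{2}$)
$k{\left(P \right)} = - \frac{4}{3}$ ($k{\left(P \right)} = 8 \left(- \frac{1}{6}\right) = - \frac{4}{3}$)
$Z{\left(-2 \right)} \left(-54\right) k{\left(L{\left(-1,6 \right)} \right)} = \left(- \frac{1}{2}\right) \left(-2\right) \left(-54\right) \left(- \frac{4}{3}\right) = 1 \left(-54\right) \left(- \frac{4}{3}\right) = \left(-54\right) \left(- \frac{4}{3}\right) = 72$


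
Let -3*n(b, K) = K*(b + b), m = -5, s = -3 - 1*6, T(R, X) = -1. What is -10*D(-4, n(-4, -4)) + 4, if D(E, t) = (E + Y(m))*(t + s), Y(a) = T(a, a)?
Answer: -2938/3 ≈ -979.33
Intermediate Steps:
s = -9 (s = -3 - 6 = -9)
n(b, K) = -2*K*b/3 (n(b, K) = -K*(b + b)/3 = -K*2*b/3 = -2*K*b/3)
Y(a) = -1
D(E, t) = (-1 + E)*(-9 + t) (D(E, t) = (E - 1)*(t - 9) = (-1 + E)*(-9 + t))
-10*D(-4, n(-4, -4)) + 4 = -10*(9 - (-2)*(-4)*(-4)/3 - 9*(-4) - (-8)*(-4)*(-4)/3) + 4 = -10*(9 - 1*(-32/3) + 36 - 4*(-32/3)) + 4 = -10*(9 + 32/3 + 36 + 128/3) + 4 = -10*295/3 + 4 = -2950/3 + 4 = -2938/3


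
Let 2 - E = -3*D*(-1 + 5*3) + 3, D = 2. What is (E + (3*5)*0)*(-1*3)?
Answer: -249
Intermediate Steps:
E = 83 (E = 2 - (-6*(-1 + 5*3) + 3) = 2 - (-6*(-1 + 15) + 3) = 2 - (-6*14 + 3) = 2 - (-3*28 + 3) = 2 - (-84 + 3) = 2 - 1*(-81) = 2 + 81 = 83)
(E + (3*5)*0)*(-1*3) = (83 + (3*5)*0)*(-1*3) = (83 + 15*0)*(-3) = (83 + 0)*(-3) = 83*(-3) = -249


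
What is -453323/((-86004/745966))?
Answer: 169081772509/43002 ≈ 3.9320e+6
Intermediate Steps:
-453323/((-86004/745966)) = -453323/((-86004*1/745966)) = -453323/(-43002/372983) = -453323*(-372983/43002) = 169081772509/43002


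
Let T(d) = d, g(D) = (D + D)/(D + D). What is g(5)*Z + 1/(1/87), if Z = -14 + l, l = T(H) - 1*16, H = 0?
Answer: 57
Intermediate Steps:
g(D) = 1 (g(D) = (2*D)/((2*D)) = (2*D)*(1/(2*D)) = 1)
l = -16 (l = 0 - 1*16 = 0 - 16 = -16)
Z = -30 (Z = -14 - 16 = -30)
g(5)*Z + 1/(1/87) = 1*(-30) + 1/(1/87) = -30 + 1/(1/87) = -30 + 87 = 57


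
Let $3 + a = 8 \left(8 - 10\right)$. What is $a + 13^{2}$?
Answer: $150$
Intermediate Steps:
$a = -19$ ($a = -3 + 8 \left(8 - 10\right) = -3 + 8 \left(-2\right) = -3 - 16 = -19$)
$a + 13^{2} = -19 + 13^{2} = -19 + 169 = 150$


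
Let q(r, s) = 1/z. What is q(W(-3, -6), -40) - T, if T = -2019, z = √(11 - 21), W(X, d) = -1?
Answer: 2019 - I*√10/10 ≈ 2019.0 - 0.31623*I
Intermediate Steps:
z = I*√10 (z = √(-10) = I*√10 ≈ 3.1623*I)
q(r, s) = -I*√10/10 (q(r, s) = 1/(I*√10) = -I*√10/10)
q(W(-3, -6), -40) - T = -I*√10/10 - 1*(-2019) = -I*√10/10 + 2019 = 2019 - I*√10/10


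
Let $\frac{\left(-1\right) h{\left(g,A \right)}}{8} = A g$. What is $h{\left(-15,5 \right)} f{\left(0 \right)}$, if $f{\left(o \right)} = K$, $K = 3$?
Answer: $1800$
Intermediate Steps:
$f{\left(o \right)} = 3$
$h{\left(g,A \right)} = - 8 A g$
$h{\left(-15,5 \right)} f{\left(0 \right)} = \left(-8\right) 5 \left(-15\right) 3 = 600 \cdot 3 = 1800$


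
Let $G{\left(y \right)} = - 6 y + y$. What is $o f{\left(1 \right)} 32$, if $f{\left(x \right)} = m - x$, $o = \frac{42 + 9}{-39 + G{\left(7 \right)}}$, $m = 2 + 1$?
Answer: $- \frac{1632}{37} \approx -44.108$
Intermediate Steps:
$m = 3$
$G{\left(y \right)} = - 5 y$
$o = - \frac{51}{74}$ ($o = \frac{42 + 9}{-39 - 35} = \frac{51}{-39 - 35} = \frac{51}{-74} = 51 \left(- \frac{1}{74}\right) = - \frac{51}{74} \approx -0.68919$)
$f{\left(x \right)} = 3 - x$
$o f{\left(1 \right)} 32 = - \frac{51 \left(3 - 1\right)}{74} \cdot 32 = \left(- \frac{51}{74}\right) 2 \cdot 32 = \left(- \frac{51}{37}\right) 32 = - \frac{1632}{37}$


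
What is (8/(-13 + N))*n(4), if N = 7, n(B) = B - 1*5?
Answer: 4/3 ≈ 1.3333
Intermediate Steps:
n(B) = -5 + B (n(B) = B - 5 = -5 + B)
(8/(-13 + N))*n(4) = (8/(-13 + 7))*(-5 + 4) = (8/(-6))*(-1) = -⅙*8*(-1) = -4/3*(-1) = 4/3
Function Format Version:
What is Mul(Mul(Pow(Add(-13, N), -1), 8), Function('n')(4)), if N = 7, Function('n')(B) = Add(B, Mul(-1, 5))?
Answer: Rational(4, 3) ≈ 1.3333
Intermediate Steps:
Function('n')(B) = Add(-5, B) (Function('n')(B) = Add(B, -5) = Add(-5, B))
Mul(Mul(Pow(Add(-13, N), -1), 8), Function('n')(4)) = Mul(Mul(Pow(Add(-13, 7), -1), 8), Add(-5, 4)) = Mul(Mul(Pow(-6, -1), 8), -1) = Mul(Mul(Rational(-1, 6), 8), -1) = Mul(Rational(-4, 3), -1) = Rational(4, 3)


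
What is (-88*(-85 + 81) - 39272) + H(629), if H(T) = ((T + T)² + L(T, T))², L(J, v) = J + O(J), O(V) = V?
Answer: 2508492088764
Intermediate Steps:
L(J, v) = 2*J (L(J, v) = J + J = 2*J)
H(T) = (2*T + 4*T²)² (H(T) = ((T + T)² + 2*T)² = ((2*T)² + 2*T)² = (4*T² + 2*T)² = (2*T + 4*T²)²)
(-88*(-85 + 81) - 39272) + H(629) = (-88*(-85 + 81) - 39272) + 4*629²*(1 + 2*629)² = (-88*(-4) - 39272) + 4*395641*(1 + 1258)² = (352 - 39272) + 4*395641*1259² = -38920 + 4*395641*1585081 = -38920 + 2508492127684 = 2508492088764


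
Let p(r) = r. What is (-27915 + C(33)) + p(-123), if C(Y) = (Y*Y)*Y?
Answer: 7899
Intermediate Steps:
C(Y) = Y³ (C(Y) = Y²*Y = Y³)
(-27915 + C(33)) + p(-123) = (-27915 + 33³) - 123 = (-27915 + 35937) - 123 = 8022 - 123 = 7899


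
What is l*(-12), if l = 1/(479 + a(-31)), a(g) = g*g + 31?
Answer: -12/1471 ≈ -0.0081577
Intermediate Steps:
a(g) = 31 + g² (a(g) = g² + 31 = 31 + g²)
l = 1/1471 (l = 1/(479 + (31 + (-31)²)) = 1/(479 + (31 + 961)) = 1/(479 + 992) = 1/1471 ≈ 0.00067981)
l*(-12) = (1/1471)*(-12) = -12/1471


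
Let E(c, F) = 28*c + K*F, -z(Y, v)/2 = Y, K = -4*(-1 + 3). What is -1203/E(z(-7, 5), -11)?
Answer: -401/160 ≈ -2.5062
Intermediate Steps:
K = -8 (K = -4*2 = -8)
z(Y, v) = -2*Y
E(c, F) = -8*F + 28*c (E(c, F) = 28*c - 8*F = -8*F + 28*c)
-1203/E(z(-7, 5), -11) = -1203/(-8*(-11) + 28*(-2*(-7))) = -1203/(88 + 28*14) = -1203/(88 + 392) = -1203/480 = -1203*1/480 = -401/160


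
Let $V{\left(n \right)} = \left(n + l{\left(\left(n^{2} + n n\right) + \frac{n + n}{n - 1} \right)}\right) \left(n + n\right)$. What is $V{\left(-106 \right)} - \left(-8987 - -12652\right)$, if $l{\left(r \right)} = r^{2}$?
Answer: $- \frac{1225923501297729}{11449} \approx -1.0708 \cdot 10^{11}$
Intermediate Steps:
$V{\left(n \right)} = 2 n \left(n + \left(2 n^{2} + \frac{2 n}{-1 + n}\right)^{2}\right)$ ($V{\left(n \right)} = \left(n + \left(\left(n^{2} + n n\right) + \frac{n + n}{n - 1}\right)^{2}\right) \left(n + n\right) = \left(n + \left(\left(n^{2} + n^{2}\right) + \frac{2 n}{-1 + n}\right)^{2}\right) 2 n = \left(n + \left(2 n^{2} + \frac{2 n}{-1 + n}\right)^{2}\right) 2 n = 2 n \left(n + \left(2 n^{2} + \frac{2 n}{-1 + n}\right)^{2}\right)$)
$V{\left(-106 \right)} - \left(-8987 - -12652\right) = \left(2 \left(-106\right)^{2} + \frac{8 \left(-106\right)^{3} \left(1 + \left(-106\right)^{2} - -106\right)^{2}}{\left(-1 - 106\right)^{2}}\right) - \left(-8987 - -12652\right) = \left(2 \cdot 11236 + 8 \left(-1191016\right) \frac{1}{11449} \left(1 + 11236 + 106\right)^{2}\right) - \left(-8987 + 12652\right) = \left(22472 + 8 \left(-1191016\right) \frac{1}{11449} \cdot 11343^{2}\right) - 3665 = \left(22472 + 8 \left(-1191016\right) \frac{1}{11449} \cdot 128663649\right) - 3665 = \left(22472 - \frac{1225923716619072}{11449}\right) - 3665 = - \frac{1225923459337144}{11449} - 3665 = - \frac{1225923501297729}{11449}$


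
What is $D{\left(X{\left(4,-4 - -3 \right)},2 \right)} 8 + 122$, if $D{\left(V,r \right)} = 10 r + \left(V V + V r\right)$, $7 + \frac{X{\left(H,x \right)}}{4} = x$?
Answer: $7962$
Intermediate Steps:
$X{\left(H,x \right)} = -28 + 4 x$
$D{\left(V,r \right)} = V^{2} + 10 r + V r$ ($D{\left(V,r \right)} = 10 r + \left(V^{2} + V r\right) = V^{2} + 10 r + V r$)
$D{\left(X{\left(4,-4 - -3 \right)},2 \right)} 8 + 122 = \left(\left(-28 + 4 \left(-4 - -3\right)\right)^{2} + 10 \cdot 2 + \left(-28 + 4 \left(-4 - -3\right)\right) 2\right) 8 + 122 = \left(\left(-28 + 4 \left(-4 + 3\right)\right)^{2} + 20 + \left(-28 + 4 \left(-4 + 3\right)\right) 2\right) 8 + 122 = \left(\left(-28 + 4 \left(-1\right)\right)^{2} + 20 + \left(-28 + 4 \left(-1\right)\right) 2\right) 8 + 122 = \left(\left(-28 - 4\right)^{2} + 20 + \left(-28 - 4\right) 2\right) 8 + 122 = \left(\left(-32\right)^{2} + 20 - 64\right) 8 + 122 = \left(1024 + 20 - 64\right) 8 + 122 = 980 \cdot 8 + 122 = 7840 + 122 = 7962$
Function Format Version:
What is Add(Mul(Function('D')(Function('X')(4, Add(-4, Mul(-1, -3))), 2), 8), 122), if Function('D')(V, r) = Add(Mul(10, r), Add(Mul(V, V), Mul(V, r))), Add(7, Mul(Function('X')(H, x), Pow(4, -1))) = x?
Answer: 7962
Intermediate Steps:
Function('X')(H, x) = Add(-28, Mul(4, x))
Function('D')(V, r) = Add(Pow(V, 2), Mul(10, r), Mul(V, r)) (Function('D')(V, r) = Add(Mul(10, r), Add(Pow(V, 2), Mul(V, r))) = Add(Pow(V, 2), Mul(10, r), Mul(V, r)))
Add(Mul(Function('D')(Function('X')(4, Add(-4, Mul(-1, -3))), 2), 8), 122) = Add(Mul(Add(Pow(Add(-28, Mul(4, Add(-4, Mul(-1, -3)))), 2), Mul(10, 2), Mul(Add(-28, Mul(4, Add(-4, Mul(-1, -3)))), 2)), 8), 122) = Add(Mul(Add(Pow(Add(-28, Mul(4, Add(-4, 3))), 2), 20, Mul(Add(-28, Mul(4, Add(-4, 3))), 2)), 8), 122) = Add(Mul(Add(Pow(Add(-28, Mul(4, -1)), 2), 20, Mul(Add(-28, Mul(4, -1)), 2)), 8), 122) = Add(Mul(Add(Pow(Add(-28, -4), 2), 20, Mul(Add(-28, -4), 2)), 8), 122) = Add(Mul(Add(Pow(-32, 2), 20, Mul(-32, 2)), 8), 122) = Add(Mul(Add(1024, 20, -64), 8), 122) = Add(Mul(980, 8), 122) = Add(7840, 122) = 7962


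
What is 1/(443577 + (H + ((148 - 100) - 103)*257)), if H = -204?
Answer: 1/429238 ≈ 2.3297e-6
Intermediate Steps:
1/(443577 + (H + ((148 - 100) - 103)*257)) = 1/(443577 + (-204 + ((148 - 100) - 103)*257)) = 1/(443577 + (-204 + (48 - 103)*257)) = 1/(443577 + (-204 - 55*257)) = 1/(443577 + (-204 - 14135)) = 1/(443577 - 14339) = 1/429238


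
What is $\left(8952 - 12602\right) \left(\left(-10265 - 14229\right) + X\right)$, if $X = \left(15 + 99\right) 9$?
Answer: $85658200$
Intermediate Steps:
$X = 1026$ ($X = 114 \cdot 9 = 1026$)
$\left(8952 - 12602\right) \left(\left(-10265 - 14229\right) + X\right) = \left(8952 - 12602\right) \left(\left(-10265 - 14229\right) + 1026\right) = - 3650 \left(-24494 + 1026\right) = \left(-3650\right) \left(-23468\right) = 85658200$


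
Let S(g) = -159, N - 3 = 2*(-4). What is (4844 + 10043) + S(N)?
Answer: 14728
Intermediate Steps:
N = -5 (N = 3 + 2*(-4) = 3 - 8 = -5)
(4844 + 10043) + S(N) = (4844 + 10043) - 159 = 14887 - 159 = 14728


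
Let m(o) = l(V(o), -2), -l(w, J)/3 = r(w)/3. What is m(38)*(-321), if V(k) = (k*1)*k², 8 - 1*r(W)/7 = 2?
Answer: 13482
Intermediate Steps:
r(W) = 42 (r(W) = 56 - 7*2 = 56 - 14 = 42)
V(k) = k³ (V(k) = k*k² = k³)
l(w, J) = -42 (l(w, J) = -126/3 = -3*14 = -42)
m(o) = -42
m(38)*(-321) = -42*(-321) = 13482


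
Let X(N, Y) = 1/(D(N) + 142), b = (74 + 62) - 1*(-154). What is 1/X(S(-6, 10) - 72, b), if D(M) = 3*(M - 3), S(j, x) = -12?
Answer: -119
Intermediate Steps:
D(M) = -9 + 3*M (D(M) = 3*(-3 + M) = -9 + 3*M)
b = 290 (b = 136 + 154 = 290)
X(N, Y) = 1/(133 + 3*N) (X(N, Y) = 1/((-9 + 3*N) + 142) = 1/(133 + 3*N))
1/X(S(-6, 10) - 72, b) = 1/(1/(133 + 3*(-12 - 72))) = 1/(1/(133 + 3*(-84))) = 1/(1/(133 - 252)) = 1/(1/(-119)) = 1/(-1/119) = -119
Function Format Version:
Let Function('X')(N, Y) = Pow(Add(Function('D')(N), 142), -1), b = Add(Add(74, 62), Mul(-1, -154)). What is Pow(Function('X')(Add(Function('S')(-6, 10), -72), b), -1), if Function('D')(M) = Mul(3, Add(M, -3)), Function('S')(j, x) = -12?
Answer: -119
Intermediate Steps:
Function('D')(M) = Add(-9, Mul(3, M)) (Function('D')(M) = Mul(3, Add(-3, M)) = Add(-9, Mul(3, M)))
b = 290 (b = Add(136, 154) = 290)
Function('X')(N, Y) = Pow(Add(133, Mul(3, N)), -1) (Function('X')(N, Y) = Pow(Add(Add(-9, Mul(3, N)), 142), -1) = Pow(Add(133, Mul(3, N)), -1))
Pow(Function('X')(Add(Function('S')(-6, 10), -72), b), -1) = Pow(Pow(Add(133, Mul(3, Add(-12, -72))), -1), -1) = Pow(Pow(Add(133, Mul(3, -84)), -1), -1) = Pow(Pow(Add(133, -252), -1), -1) = Pow(Pow(-119, -1), -1) = Pow(Rational(-1, 119), -1) = -119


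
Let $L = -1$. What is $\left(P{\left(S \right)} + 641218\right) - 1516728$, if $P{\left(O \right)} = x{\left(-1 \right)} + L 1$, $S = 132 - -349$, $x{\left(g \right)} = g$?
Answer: $-875512$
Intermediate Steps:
$S = 481$ ($S = 132 + 349 = 481$)
$P{\left(O \right)} = -2$ ($P{\left(O \right)} = -1 - 1 = -2$)
$\left(P{\left(S \right)} + 641218\right) - 1516728 = \left(-2 + 641218\right) - 1516728 = 641216 + \left(-1518246 + 1518\right) = 641216 - 1516728 = -875512$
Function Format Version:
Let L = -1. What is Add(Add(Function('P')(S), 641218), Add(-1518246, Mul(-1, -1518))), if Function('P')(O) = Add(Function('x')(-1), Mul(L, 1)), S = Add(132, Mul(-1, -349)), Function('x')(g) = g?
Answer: -875512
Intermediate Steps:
S = 481 (S = Add(132, 349) = 481)
Function('P')(O) = -2 (Function('P')(O) = Add(-1, Mul(-1, 1)) = Add(-1, -1) = -2)
Add(Add(Function('P')(S), 641218), Add(-1518246, Mul(-1, -1518))) = Add(Add(-2, 641218), Add(-1518246, Mul(-1, -1518))) = Add(641216, Add(-1518246, 1518)) = Add(641216, -1516728) = -875512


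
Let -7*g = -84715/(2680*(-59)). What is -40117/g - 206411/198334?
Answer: 1761325400965131/3360372962 ≈ 5.2415e+5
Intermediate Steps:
g = -16943/221368 (g = -(-84715)/(7*(2680*(-59))) = -(-84715)/(7*(-158120)) = -(-84715)*(-1)/(7*158120) = -1/7*16943/31624 = -16943/221368 ≈ -0.076538)
-40117/g - 206411/198334 = -40117/(-16943/221368) - 206411/198334 = -40117*(-221368/16943) - 206411*1/198334 = 8880620056/16943 - 206411/198334 = 1761325400965131/3360372962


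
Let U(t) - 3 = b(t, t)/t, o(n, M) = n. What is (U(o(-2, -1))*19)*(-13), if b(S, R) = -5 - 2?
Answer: -3211/2 ≈ -1605.5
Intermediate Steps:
b(S, R) = -7
U(t) = 3 - 7/t
(U(o(-2, -1))*19)*(-13) = ((3 - 7/(-2))*19)*(-13) = ((3 - 7*(-½))*19)*(-13) = ((3 + 7/2)*19)*(-13) = ((13/2)*19)*(-13) = (247/2)*(-13) = -3211/2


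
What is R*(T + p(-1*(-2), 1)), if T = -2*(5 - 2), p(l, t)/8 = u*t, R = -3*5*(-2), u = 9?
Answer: 1980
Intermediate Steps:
R = 30 (R = -15*(-2) = 30)
p(l, t) = 72*t (p(l, t) = 8*(9*t) = 72*t)
T = -6 (T = -2*3 = -6)
R*(T + p(-1*(-2), 1)) = 30*(-6 + 72*1) = 30*(-6 + 72) = 30*66 = 1980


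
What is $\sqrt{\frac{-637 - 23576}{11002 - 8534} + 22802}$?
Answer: $\frac{\sqrt{34706942891}}{1234} \approx 150.97$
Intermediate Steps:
$\sqrt{\frac{-637 - 23576}{11002 - 8534} + 22802} = \sqrt{- \frac{24213}{2468} + 22802} = \sqrt{\frac{56251123}{2468}} = \frac{\sqrt{34706942891}}{1234}$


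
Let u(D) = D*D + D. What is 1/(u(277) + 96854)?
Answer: 1/173860 ≈ 5.7518e-6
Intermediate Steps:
u(D) = D + D² (u(D) = D² + D = D + D²)
1/(u(277) + 96854) = 1/(277*(1 + 277) + 96854) = 1/(277*278 + 96854) = 1/(77006 + 96854) = 1/173860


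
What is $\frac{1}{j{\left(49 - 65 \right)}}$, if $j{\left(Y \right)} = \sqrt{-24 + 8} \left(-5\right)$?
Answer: $\frac{i}{20} \approx 0.05 i$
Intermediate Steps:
$j{\left(Y \right)} = - 20 i$ ($j{\left(Y \right)} = \sqrt{-16} \left(-5\right) = 4 i \left(-5\right) = - 20 i$)
$\frac{1}{j{\left(49 - 65 \right)}} = \frac{1}{\left(-20\right) i} = \frac{i}{20}$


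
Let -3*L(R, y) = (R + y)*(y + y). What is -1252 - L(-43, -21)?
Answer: -356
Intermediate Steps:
L(R, y) = -2*y*(R + y)/3 (L(R, y) = -(R + y)*(y + y)/3 = -(R + y)*2*y/3 = -2*y*(R + y)/3)
-1252 - L(-43, -21) = -1252 - (-2)*(-21)*(-43 - 21)/3 = -1252 - (-2)*(-21)*(-64)/3 = -1252 - 1*(-896) = -1252 + 896 = -356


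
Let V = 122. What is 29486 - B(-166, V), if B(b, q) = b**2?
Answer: 1930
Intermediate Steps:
29486 - B(-166, V) = 29486 - 1*(-166)**2 = 29486 - 1*27556 = 29486 - 27556 = 1930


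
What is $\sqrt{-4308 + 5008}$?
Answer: $10 \sqrt{7} \approx 26.458$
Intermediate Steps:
$\sqrt{-4308 + 5008} = \sqrt{700} = 10 \sqrt{7}$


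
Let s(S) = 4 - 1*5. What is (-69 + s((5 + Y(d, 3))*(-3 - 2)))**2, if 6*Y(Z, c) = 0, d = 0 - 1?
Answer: 4900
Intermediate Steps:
d = -1
Y(Z, c) = 0 (Y(Z, c) = (1/6)*0 = 0)
s(S) = -1 (s(S) = 4 - 5 = -1)
(-69 + s((5 + Y(d, 3))*(-3 - 2)))**2 = (-69 - 1)**2 = (-70)**2 = 4900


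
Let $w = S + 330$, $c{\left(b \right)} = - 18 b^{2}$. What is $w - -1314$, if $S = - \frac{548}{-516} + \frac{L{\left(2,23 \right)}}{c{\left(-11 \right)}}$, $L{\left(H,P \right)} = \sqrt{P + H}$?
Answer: $\frac{154066423}{93654} \approx 1645.1$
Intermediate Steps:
$L{\left(H,P \right)} = \sqrt{H + P}$
$S = \frac{99247}{93654}$ ($S = - \frac{548}{-516} + \frac{\sqrt{2 + 23}}{\left(-18\right) \left(-11\right)^{2}} = \left(-548\right) \left(- \frac{1}{516}\right) + \frac{\sqrt{25}}{\left(-18\right) 121} = \frac{137}{129} + \frac{5}{-2178} = \frac{137}{129} + 5 \left(- \frac{1}{2178}\right) = \frac{137}{129} - \frac{5}{2178} = \frac{99247}{93654} \approx 1.0597$)
$w = \frac{31005067}{93654}$ ($w = \frac{99247}{93654} + 330 = \frac{31005067}{93654} \approx 331.06$)
$w - -1314 = \frac{31005067}{93654} - -1314 = \frac{31005067}{93654} + 1314 = \frac{154066423}{93654}$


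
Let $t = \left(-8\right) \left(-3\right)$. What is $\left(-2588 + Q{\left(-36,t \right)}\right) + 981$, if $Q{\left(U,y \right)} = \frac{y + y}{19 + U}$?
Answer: $- \frac{27367}{17} \approx -1609.8$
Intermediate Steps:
$t = 24$
$Q{\left(U,y \right)} = \frac{2 y}{19 + U}$
$\left(-2588 + Q{\left(-36,t \right)}\right) + 981 = \left(-2588 + 2 \cdot 24 \frac{1}{19 - 36}\right) + 981 = \left(-2588 + 2 \cdot 24 \frac{1}{-17}\right) + 981 = \left(-2588 + 2 \cdot 24 \left(- \frac{1}{17}\right)\right) + 981 = \left(-2588 - \frac{48}{17}\right) + 981 = - \frac{44044}{17} + 981 = - \frac{27367}{17}$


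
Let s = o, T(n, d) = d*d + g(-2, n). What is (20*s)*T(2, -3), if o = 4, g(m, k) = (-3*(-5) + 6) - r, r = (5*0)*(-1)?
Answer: 2400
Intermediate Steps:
r = 0 (r = 0*(-1) = 0)
g(m, k) = 21 (g(m, k) = (-3*(-5) + 6) - 1*0 = (15 + 6) + 0 = 21 + 0 = 21)
T(n, d) = 21 + d² (T(n, d) = d*d + 21 = d² + 21 = 21 + d²)
s = 4
(20*s)*T(2, -3) = (20*4)*(21 + (-3)²) = 80*(21 + 9) = 80*30 = 2400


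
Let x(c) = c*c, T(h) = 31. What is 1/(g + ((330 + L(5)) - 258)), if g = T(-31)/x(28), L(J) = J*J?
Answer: 784/76079 ≈ 0.010305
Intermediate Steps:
x(c) = c²
L(J) = J²
g = 31/784 (g = 31/(28²) = 31/784 ≈ 0.039541)
1/(g + ((330 + L(5)) - 258)) = 1/(31/784 + ((330 + 5²) - 258)) = 1/(31/784 + ((330 + 25) - 258)) = 1/(31/784 + (355 - 258)) = 1/(31/784 + 97) = 1/(76079/784) = 784/76079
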